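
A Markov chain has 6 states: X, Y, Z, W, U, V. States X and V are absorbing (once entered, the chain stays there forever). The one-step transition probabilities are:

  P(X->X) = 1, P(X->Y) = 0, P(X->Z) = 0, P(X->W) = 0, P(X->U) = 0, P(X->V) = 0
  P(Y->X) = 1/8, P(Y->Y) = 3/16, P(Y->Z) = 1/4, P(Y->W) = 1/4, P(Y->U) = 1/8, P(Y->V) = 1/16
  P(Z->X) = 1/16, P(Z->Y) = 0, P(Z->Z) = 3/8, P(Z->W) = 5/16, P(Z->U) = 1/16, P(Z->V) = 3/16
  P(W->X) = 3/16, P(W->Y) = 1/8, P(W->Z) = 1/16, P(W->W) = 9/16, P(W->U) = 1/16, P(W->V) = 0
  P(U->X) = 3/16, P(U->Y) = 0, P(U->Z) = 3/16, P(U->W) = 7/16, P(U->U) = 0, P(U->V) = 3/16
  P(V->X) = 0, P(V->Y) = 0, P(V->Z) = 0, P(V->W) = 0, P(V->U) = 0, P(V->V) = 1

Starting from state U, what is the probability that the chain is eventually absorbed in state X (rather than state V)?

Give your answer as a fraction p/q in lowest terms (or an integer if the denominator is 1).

Let a_i = P(absorbed in X | start in state i).
Boundary conditions: a_X = 1, a_V = 0.
For each transient state i, a_i = sum_j P(i->j) * a_j:
  a_Y = 1/8*a_X + 3/16*a_Y + 1/4*a_Z + 1/4*a_W + 1/8*a_U + 1/16*a_V
  a_Z = 1/16*a_X + 0*a_Y + 3/8*a_Z + 5/16*a_W + 1/16*a_U + 3/16*a_V
  a_W = 3/16*a_X + 1/8*a_Y + 1/16*a_Z + 9/16*a_W + 1/16*a_U + 0*a_V
  a_U = 3/16*a_X + 0*a_Y + 3/16*a_Z + 7/16*a_W + 0*a_U + 3/16*a_V

Substituting a_X = 1 and a_V = 0, rearrange to (I - Q) a = r where r[i] = P(i -> X):
  [13/16, -1/4, -1/4, -1/8] . (a_Y, a_Z, a_W, a_U) = 1/8
  [0, 5/8, -5/16, -1/16] . (a_Y, a_Z, a_W, a_U) = 1/16
  [-1/8, -1/16, 7/16, -1/16] . (a_Y, a_Z, a_W, a_U) = 3/16
  [0, -3/16, -7/16, 1] . (a_Y, a_Z, a_W, a_U) = 3/16

Solving yields:
  a_Y = 2170/3253
  a_Z = 1818/3253
  a_W = 7711/9759
  a_U = 6226/9759

Starting state is U, so the absorption probability is a_U = 6226/9759.

Answer: 6226/9759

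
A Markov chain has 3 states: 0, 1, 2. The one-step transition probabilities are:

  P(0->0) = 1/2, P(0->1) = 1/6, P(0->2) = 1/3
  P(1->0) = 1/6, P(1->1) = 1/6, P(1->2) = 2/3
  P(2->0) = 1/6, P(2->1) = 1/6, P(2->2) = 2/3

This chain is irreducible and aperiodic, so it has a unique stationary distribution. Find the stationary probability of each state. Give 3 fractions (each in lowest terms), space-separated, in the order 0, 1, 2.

Answer: 1/4 1/6 7/12

Derivation:
The stationary distribution satisfies pi = pi * P, i.e.:
  pi_0 = 1/2*pi_0 + 1/6*pi_1 + 1/6*pi_2
  pi_1 = 1/6*pi_0 + 1/6*pi_1 + 1/6*pi_2
  pi_2 = 1/3*pi_0 + 2/3*pi_1 + 2/3*pi_2
with normalization: pi_0 + pi_1 + pi_2 = 1.

Using the first 2 balance equations plus normalization, the linear system A*pi = b is:
  [-1/2, 1/6, 1/6] . pi = 0
  [1/6, -5/6, 1/6] . pi = 0
  [1, 1, 1] . pi = 1

Solving yields:
  pi_0 = 1/4
  pi_1 = 1/6
  pi_2 = 7/12

Verification (pi * P):
  1/4*1/2 + 1/6*1/6 + 7/12*1/6 = 1/4 = pi_0  (ok)
  1/4*1/6 + 1/6*1/6 + 7/12*1/6 = 1/6 = pi_1  (ok)
  1/4*1/3 + 1/6*2/3 + 7/12*2/3 = 7/12 = pi_2  (ok)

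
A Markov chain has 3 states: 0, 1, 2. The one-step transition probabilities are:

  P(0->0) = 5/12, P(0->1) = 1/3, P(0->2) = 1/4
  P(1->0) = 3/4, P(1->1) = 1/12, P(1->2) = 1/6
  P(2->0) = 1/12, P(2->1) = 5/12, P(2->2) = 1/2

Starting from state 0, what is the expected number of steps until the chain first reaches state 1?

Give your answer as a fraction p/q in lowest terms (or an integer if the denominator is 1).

Answer: 36/13

Derivation:
Let h_i = expected steps to first reach 1 from state i.
Boundary: h_1 = 0.
First-step equations for the other states:
  h_0 = 1 + 5/12*h_0 + 1/3*h_1 + 1/4*h_2
  h_2 = 1 + 1/12*h_0 + 5/12*h_1 + 1/2*h_2

Substituting h_1 = 0 and rearranging gives the linear system (I - Q) h = 1:
  [7/12, -1/4] . (h_0, h_2) = 1
  [-1/12, 1/2] . (h_0, h_2) = 1

Solving yields:
  h_0 = 36/13
  h_2 = 32/13

Starting state is 0, so the expected hitting time is h_0 = 36/13.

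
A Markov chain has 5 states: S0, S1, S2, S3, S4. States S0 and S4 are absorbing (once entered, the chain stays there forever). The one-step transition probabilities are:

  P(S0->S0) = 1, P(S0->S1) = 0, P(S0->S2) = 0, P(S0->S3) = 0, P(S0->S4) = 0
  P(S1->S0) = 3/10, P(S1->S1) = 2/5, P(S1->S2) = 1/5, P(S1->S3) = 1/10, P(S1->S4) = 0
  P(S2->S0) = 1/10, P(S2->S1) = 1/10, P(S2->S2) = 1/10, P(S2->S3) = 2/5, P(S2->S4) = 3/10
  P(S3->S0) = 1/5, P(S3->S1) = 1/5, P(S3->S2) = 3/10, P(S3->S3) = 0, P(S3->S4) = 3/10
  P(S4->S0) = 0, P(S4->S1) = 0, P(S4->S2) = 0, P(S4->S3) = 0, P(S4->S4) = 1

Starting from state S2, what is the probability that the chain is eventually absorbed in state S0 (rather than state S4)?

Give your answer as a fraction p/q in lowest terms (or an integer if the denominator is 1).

Answer: 54/137

Derivation:
Let a_i = P(absorbed in S0 | start in state i).
Boundary conditions: a_S0 = 1, a_S4 = 0.
For each transient state i, a_i = sum_j P(i->j) * a_j:
  a_S1 = 3/10*a_S0 + 2/5*a_S1 + 1/5*a_S2 + 1/10*a_S3 + 0*a_S4
  a_S2 = 1/10*a_S0 + 1/10*a_S1 + 1/10*a_S2 + 2/5*a_S3 + 3/10*a_S4
  a_S3 = 1/5*a_S0 + 1/5*a_S1 + 3/10*a_S2 + 0*a_S3 + 3/10*a_S4

Substituting a_S0 = 1 and a_S4 = 0, rearrange to (I - Q) a = r where r[i] = P(i -> S0):
  [3/5, -1/5, -1/10] . (a_S1, a_S2, a_S3) = 3/10
  [-1/10, 9/10, -2/5] . (a_S1, a_S2, a_S3) = 1/10
  [-1/5, -3/10, 1] . (a_S1, a_S2, a_S3) = 1/5

Solving yields:
  a_S1 = 97/137
  a_S2 = 54/137
  a_S3 = 63/137

Starting state is S2, so the absorption probability is a_S2 = 54/137.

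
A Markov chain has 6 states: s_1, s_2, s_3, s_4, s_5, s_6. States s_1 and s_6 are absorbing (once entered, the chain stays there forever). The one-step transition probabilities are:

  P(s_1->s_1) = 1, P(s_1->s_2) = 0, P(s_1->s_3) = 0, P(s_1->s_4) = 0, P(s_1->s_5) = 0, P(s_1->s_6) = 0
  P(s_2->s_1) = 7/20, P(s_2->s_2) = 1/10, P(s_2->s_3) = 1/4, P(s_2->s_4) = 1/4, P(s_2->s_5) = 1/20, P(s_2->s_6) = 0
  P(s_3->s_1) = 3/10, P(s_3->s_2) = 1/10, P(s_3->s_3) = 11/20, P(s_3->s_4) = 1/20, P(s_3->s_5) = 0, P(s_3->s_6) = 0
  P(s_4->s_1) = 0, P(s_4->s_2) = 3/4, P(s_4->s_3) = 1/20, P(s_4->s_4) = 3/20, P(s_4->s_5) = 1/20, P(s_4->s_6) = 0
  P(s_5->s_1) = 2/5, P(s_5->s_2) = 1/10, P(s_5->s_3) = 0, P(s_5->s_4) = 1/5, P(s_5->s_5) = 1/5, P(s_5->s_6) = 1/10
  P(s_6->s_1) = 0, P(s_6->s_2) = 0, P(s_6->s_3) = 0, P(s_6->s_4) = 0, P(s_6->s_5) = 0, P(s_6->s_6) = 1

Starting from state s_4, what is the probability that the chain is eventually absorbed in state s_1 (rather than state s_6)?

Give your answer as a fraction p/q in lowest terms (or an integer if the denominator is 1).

Answer: 787/804

Derivation:
Let a_i = P(absorbed in s_1 | start in state i).
Boundary conditions: a_s_1 = 1, a_s_6 = 0.
For each transient state i, a_i = sum_j P(i->j) * a_j:
  a_s_2 = 7/20*a_s_1 + 1/10*a_s_2 + 1/4*a_s_3 + 1/4*a_s_4 + 1/20*a_s_5 + 0*a_s_6
  a_s_3 = 3/10*a_s_1 + 1/10*a_s_2 + 11/20*a_s_3 + 1/20*a_s_4 + 0*a_s_5 + 0*a_s_6
  a_s_4 = 0*a_s_1 + 3/4*a_s_2 + 1/20*a_s_3 + 3/20*a_s_4 + 1/20*a_s_5 + 0*a_s_6
  a_s_5 = 2/5*a_s_1 + 1/10*a_s_2 + 0*a_s_3 + 1/5*a_s_4 + 1/5*a_s_5 + 1/10*a_s_6

Substituting a_s_1 = 1 and a_s_6 = 0, rearrange to (I - Q) a = r where r[i] = P(i -> s_1):
  [9/10, -1/4, -1/4, -1/20] . (a_s_2, a_s_3, a_s_4, a_s_5) = 7/20
  [-1/10, 9/20, -1/20, 0] . (a_s_2, a_s_3, a_s_4, a_s_5) = 3/10
  [-3/4, -1/20, 17/20, -1/20] . (a_s_2, a_s_3, a_s_4, a_s_5) = 0
  [-1/10, 0, -1/5, 4/5] . (a_s_2, a_s_3, a_s_4, a_s_5) = 2/5

Solving yields:
  a_s_2 = 6733/6834
  a_s_3 = 13591/13668
  a_s_4 = 787/804
  a_s_5 = 1977/2278

Starting state is s_4, so the absorption probability is a_s_4 = 787/804.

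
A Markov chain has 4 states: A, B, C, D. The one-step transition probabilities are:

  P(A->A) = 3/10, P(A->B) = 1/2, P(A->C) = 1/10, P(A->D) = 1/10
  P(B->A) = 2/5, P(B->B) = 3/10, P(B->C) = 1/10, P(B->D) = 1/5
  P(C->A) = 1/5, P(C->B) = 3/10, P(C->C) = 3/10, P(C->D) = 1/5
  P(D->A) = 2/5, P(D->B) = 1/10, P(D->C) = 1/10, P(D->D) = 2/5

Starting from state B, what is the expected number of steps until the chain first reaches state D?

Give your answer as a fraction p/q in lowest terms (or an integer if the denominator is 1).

Let h_i = expected steps to first reach D from state i.
Boundary: h_D = 0.
First-step equations for the other states:
  h_A = 1 + 3/10*h_A + 1/2*h_B + 1/10*h_C + 1/10*h_D
  h_B = 1 + 2/5*h_A + 3/10*h_B + 1/10*h_C + 1/5*h_D
  h_C = 1 + 1/5*h_A + 3/10*h_B + 3/10*h_C + 1/5*h_D

Substituting h_D = 0 and rearranging gives the linear system (I - Q) h = 1:
  [7/10, -1/2, -1/10] . (h_A, h_B, h_C) = 1
  [-2/5, 7/10, -1/10] . (h_A, h_B, h_C) = 1
  [-1/5, -3/10, 7/10] . (h_A, h_B, h_C) = 1

Solving yields:
  h_A = 480/73
  h_B = 440/73
  h_C = 430/73

Starting state is B, so the expected hitting time is h_B = 440/73.

Answer: 440/73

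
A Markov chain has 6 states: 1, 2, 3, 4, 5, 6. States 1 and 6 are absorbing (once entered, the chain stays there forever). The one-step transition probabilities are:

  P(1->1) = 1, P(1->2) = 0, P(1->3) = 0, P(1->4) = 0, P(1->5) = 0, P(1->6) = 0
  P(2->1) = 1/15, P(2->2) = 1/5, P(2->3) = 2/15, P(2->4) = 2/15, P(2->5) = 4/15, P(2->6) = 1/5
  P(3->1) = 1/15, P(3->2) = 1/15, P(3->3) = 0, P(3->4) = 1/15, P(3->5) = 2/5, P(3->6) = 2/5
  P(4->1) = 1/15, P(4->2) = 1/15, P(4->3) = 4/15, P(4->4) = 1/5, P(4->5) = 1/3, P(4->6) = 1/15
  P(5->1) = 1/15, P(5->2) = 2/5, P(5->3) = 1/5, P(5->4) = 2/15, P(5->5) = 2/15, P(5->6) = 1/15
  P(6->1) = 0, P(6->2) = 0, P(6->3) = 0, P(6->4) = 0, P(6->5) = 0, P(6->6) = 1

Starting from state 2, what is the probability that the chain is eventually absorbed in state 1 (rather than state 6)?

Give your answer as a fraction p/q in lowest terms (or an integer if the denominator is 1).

Answer: 4053/14834

Derivation:
Let a_i = P(absorbed in 1 | start in state i).
Boundary conditions: a_1 = 1, a_6 = 0.
For each transient state i, a_i = sum_j P(i->j) * a_j:
  a_2 = 1/15*a_1 + 1/5*a_2 + 2/15*a_3 + 2/15*a_4 + 4/15*a_5 + 1/5*a_6
  a_3 = 1/15*a_1 + 1/15*a_2 + 0*a_3 + 1/15*a_4 + 2/5*a_5 + 2/5*a_6
  a_4 = 1/15*a_1 + 1/15*a_2 + 4/15*a_3 + 1/5*a_4 + 1/3*a_5 + 1/15*a_6
  a_5 = 1/15*a_1 + 2/5*a_2 + 1/5*a_3 + 2/15*a_4 + 2/15*a_5 + 1/15*a_6

Substituting a_1 = 1 and a_6 = 0, rearrange to (I - Q) a = r where r[i] = P(i -> 1):
  [4/5, -2/15, -2/15, -4/15] . (a_2, a_3, a_4, a_5) = 1/15
  [-1/15, 1, -1/15, -2/5] . (a_2, a_3, a_4, a_5) = 1/15
  [-1/15, -4/15, 4/5, -1/3] . (a_2, a_3, a_4, a_5) = 1/15
  [-2/5, -1/5, -2/15, 13/15] . (a_2, a_3, a_4, a_5) = 1/15

Solving yields:
  a_2 = 4053/14834
  a_3 = 3359/14834
  a_4 = 2282/7417
  a_5 = 4489/14834

Starting state is 2, so the absorption probability is a_2 = 4053/14834.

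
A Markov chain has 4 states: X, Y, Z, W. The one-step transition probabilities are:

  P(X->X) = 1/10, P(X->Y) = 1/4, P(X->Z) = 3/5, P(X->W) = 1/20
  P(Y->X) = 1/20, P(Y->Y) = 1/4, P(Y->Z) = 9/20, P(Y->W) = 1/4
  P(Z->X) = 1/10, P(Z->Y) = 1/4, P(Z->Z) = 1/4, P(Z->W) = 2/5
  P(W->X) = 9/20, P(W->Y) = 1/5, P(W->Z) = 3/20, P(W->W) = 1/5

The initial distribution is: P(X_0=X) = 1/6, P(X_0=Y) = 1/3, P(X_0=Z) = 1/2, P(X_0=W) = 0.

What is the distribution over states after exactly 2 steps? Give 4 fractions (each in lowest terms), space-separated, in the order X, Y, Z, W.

Propagating the distribution step by step (d_{t+1} = d_t * P):
d_0 = (X=1/6, Y=1/3, Z=1/2, W=0)
  d_1[X] = 1/6*1/10 + 1/3*1/20 + 1/2*1/10 + 0*9/20 = 1/12
  d_1[Y] = 1/6*1/4 + 1/3*1/4 + 1/2*1/4 + 0*1/5 = 1/4
  d_1[Z] = 1/6*3/5 + 1/3*9/20 + 1/2*1/4 + 0*3/20 = 3/8
  d_1[W] = 1/6*1/20 + 1/3*1/4 + 1/2*2/5 + 0*1/5 = 7/24
d_1 = (X=1/12, Y=1/4, Z=3/8, W=7/24)
  d_2[X] = 1/12*1/10 + 1/4*1/20 + 3/8*1/10 + 7/24*9/20 = 91/480
  d_2[Y] = 1/12*1/4 + 1/4*1/4 + 3/8*1/4 + 7/24*1/5 = 113/480
  d_2[Z] = 1/12*3/5 + 1/4*9/20 + 3/8*1/4 + 7/24*3/20 = 3/10
  d_2[W] = 1/12*1/20 + 1/4*1/4 + 3/8*2/5 + 7/24*1/5 = 11/40
d_2 = (X=91/480, Y=113/480, Z=3/10, W=11/40)

Answer: 91/480 113/480 3/10 11/40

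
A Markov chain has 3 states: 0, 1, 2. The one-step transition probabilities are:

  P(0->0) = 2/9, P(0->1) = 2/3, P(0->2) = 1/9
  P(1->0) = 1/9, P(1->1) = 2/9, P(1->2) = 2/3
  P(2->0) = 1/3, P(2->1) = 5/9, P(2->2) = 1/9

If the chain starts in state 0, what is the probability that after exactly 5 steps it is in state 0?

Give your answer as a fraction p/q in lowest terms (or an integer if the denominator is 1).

Answer: 12682/59049

Derivation:
Computing P^5 by repeated multiplication:
P^1 =
  0: [2/9, 2/3, 1/9]
  1: [1/9, 2/9, 2/3]
  2: [1/3, 5/9, 1/9]
P^2 =
  0: [13/81, 29/81, 13/27]
  1: [22/81, 40/81, 19/81]
  2: [14/81, 11/27, 34/81]
P^3 =
  0: [172/729, 331/729, 226/729]
  1: [47/243, 307/729, 281/729]
  2: [163/729, 320/729, 82/243]
P^4 =
  0: [451/2187, 2824/6561, 2384/6561]
  1: [1432/6561, 955/2187, 2264/6561]
  2: [1384/6561, 2848/6561, 2329/6561]
P^5 =
  0: [12682/59049, 2854/6561, 20681/59049]
  1: [12521/59049, 25642/59049, 6962/19683]
  2: [4201/19683, 25645/59049, 20801/59049]

(P^5)[0 -> 0] = 12682/59049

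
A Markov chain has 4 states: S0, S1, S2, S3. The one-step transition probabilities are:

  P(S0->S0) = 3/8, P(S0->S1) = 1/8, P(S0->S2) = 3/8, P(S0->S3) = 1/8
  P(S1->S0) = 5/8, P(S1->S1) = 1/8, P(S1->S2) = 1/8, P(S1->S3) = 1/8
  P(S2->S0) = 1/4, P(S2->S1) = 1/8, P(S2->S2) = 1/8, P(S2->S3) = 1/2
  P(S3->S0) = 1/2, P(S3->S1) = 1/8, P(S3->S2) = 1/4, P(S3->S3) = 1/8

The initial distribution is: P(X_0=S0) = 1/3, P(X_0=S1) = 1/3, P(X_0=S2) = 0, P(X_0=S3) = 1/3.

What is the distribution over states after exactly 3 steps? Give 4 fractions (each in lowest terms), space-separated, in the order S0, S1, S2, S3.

Answer: 205/512 1/8 1/4 115/512

Derivation:
Propagating the distribution step by step (d_{t+1} = d_t * P):
d_0 = (S0=1/3, S1=1/3, S2=0, S3=1/3)
  d_1[S0] = 1/3*3/8 + 1/3*5/8 + 0*1/4 + 1/3*1/2 = 1/2
  d_1[S1] = 1/3*1/8 + 1/3*1/8 + 0*1/8 + 1/3*1/8 = 1/8
  d_1[S2] = 1/3*3/8 + 1/3*1/8 + 0*1/8 + 1/3*1/4 = 1/4
  d_1[S3] = 1/3*1/8 + 1/3*1/8 + 0*1/2 + 1/3*1/8 = 1/8
d_1 = (S0=1/2, S1=1/8, S2=1/4, S3=1/8)
  d_2[S0] = 1/2*3/8 + 1/8*5/8 + 1/4*1/4 + 1/8*1/2 = 25/64
  d_2[S1] = 1/2*1/8 + 1/8*1/8 + 1/4*1/8 + 1/8*1/8 = 1/8
  d_2[S2] = 1/2*3/8 + 1/8*1/8 + 1/4*1/8 + 1/8*1/4 = 17/64
  d_2[S3] = 1/2*1/8 + 1/8*1/8 + 1/4*1/2 + 1/8*1/8 = 7/32
d_2 = (S0=25/64, S1=1/8, S2=17/64, S3=7/32)
  d_3[S0] = 25/64*3/8 + 1/8*5/8 + 17/64*1/4 + 7/32*1/2 = 205/512
  d_3[S1] = 25/64*1/8 + 1/8*1/8 + 17/64*1/8 + 7/32*1/8 = 1/8
  d_3[S2] = 25/64*3/8 + 1/8*1/8 + 17/64*1/8 + 7/32*1/4 = 1/4
  d_3[S3] = 25/64*1/8 + 1/8*1/8 + 17/64*1/2 + 7/32*1/8 = 115/512
d_3 = (S0=205/512, S1=1/8, S2=1/4, S3=115/512)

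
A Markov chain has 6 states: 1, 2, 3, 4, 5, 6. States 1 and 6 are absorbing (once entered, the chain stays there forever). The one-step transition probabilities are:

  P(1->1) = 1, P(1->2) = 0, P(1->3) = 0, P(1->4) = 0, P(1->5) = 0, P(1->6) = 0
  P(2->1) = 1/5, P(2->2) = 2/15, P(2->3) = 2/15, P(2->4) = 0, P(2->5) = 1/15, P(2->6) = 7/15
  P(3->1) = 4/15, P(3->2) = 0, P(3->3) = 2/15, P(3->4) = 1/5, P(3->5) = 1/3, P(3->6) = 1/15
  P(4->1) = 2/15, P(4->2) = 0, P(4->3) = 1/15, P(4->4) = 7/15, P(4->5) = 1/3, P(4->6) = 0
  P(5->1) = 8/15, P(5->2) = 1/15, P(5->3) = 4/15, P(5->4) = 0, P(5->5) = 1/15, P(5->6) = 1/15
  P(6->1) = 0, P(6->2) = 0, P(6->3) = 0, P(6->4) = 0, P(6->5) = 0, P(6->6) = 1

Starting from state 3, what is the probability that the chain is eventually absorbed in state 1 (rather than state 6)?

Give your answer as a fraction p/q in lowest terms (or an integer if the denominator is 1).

Answer: 12763/15311

Derivation:
Let a_i = P(absorbed in 1 | start in state i).
Boundary conditions: a_1 = 1, a_6 = 0.
For each transient state i, a_i = sum_j P(i->j) * a_j:
  a_2 = 1/5*a_1 + 2/15*a_2 + 2/15*a_3 + 0*a_4 + 1/15*a_5 + 7/15*a_6
  a_3 = 4/15*a_1 + 0*a_2 + 2/15*a_3 + 1/5*a_4 + 1/3*a_5 + 1/15*a_6
  a_4 = 2/15*a_1 + 0*a_2 + 1/15*a_3 + 7/15*a_4 + 1/3*a_5 + 0*a_6
  a_5 = 8/15*a_1 + 1/15*a_2 + 4/15*a_3 + 0*a_4 + 1/15*a_5 + 1/15*a_6

Substituting a_1 = 1 and a_6 = 0, rearrange to (I - Q) a = r where r[i] = P(i -> 1):
  [13/15, -2/15, 0, -1/15] . (a_2, a_3, a_4, a_5) = 1/5
  [0, 13/15, -1/5, -1/3] . (a_2, a_3, a_4, a_5) = 4/15
  [0, -1/15, 8/15, -1/3] . (a_2, a_3, a_4, a_5) = 2/15
  [-1/15, -4/15, 0, 14/15] . (a_2, a_3, a_4, a_5) = 8/15

Solving yields:
  a_2 = 6486/15311
  a_3 = 12763/15311
  a_4 = 13460/15311
  a_5 = 12859/15311

Starting state is 3, so the absorption probability is a_3 = 12763/15311.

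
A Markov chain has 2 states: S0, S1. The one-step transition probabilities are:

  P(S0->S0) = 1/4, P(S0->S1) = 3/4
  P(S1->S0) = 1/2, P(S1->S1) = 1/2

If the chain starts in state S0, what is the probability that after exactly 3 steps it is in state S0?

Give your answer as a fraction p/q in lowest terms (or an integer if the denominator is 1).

Computing P^3 by repeated multiplication:
P^1 =
  S0: [1/4, 3/4]
  S1: [1/2, 1/2]
P^2 =
  S0: [7/16, 9/16]
  S1: [3/8, 5/8]
P^3 =
  S0: [25/64, 39/64]
  S1: [13/32, 19/32]

(P^3)[S0 -> S0] = 25/64

Answer: 25/64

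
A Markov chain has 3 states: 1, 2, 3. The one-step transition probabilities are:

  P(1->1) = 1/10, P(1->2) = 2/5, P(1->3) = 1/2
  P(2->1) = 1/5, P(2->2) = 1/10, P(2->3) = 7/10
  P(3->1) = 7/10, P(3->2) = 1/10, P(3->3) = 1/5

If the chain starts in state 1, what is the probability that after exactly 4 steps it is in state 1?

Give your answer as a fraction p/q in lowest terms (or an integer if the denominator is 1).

Computing P^4 by repeated multiplication:
P^1 =
  1: [1/10, 2/5, 1/2]
  2: [1/5, 1/10, 7/10]
  3: [7/10, 1/10, 1/5]
P^2 =
  1: [11/25, 13/100, 43/100]
  2: [53/100, 4/25, 31/100]
  3: [23/100, 31/100, 23/50]
P^3 =
  1: [371/1000, 29/125, 397/1000]
  2: [151/500, 259/1000, 439/1000]
  3: [407/1000, 169/1000, 53/125]
P^4 =
  1: [1807/5000, 2113/10000, 4273/10000]
  2: [3893/10000, 953/5000, 4201/10000]
  3: [3713/10000, 2221/10000, 2033/5000]

(P^4)[1 -> 1] = 1807/5000

Answer: 1807/5000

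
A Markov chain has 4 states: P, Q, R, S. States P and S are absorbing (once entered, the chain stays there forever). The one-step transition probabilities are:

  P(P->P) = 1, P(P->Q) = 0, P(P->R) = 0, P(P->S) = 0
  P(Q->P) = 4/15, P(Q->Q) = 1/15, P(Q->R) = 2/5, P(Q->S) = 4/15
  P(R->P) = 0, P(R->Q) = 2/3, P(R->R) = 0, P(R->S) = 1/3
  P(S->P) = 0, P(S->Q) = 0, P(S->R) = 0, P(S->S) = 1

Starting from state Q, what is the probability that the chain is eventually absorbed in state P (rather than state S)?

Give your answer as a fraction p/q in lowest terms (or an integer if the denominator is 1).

Let a_i = P(absorbed in P | start in state i).
Boundary conditions: a_P = 1, a_S = 0.
For each transient state i, a_i = sum_j P(i->j) * a_j:
  a_Q = 4/15*a_P + 1/15*a_Q + 2/5*a_R + 4/15*a_S
  a_R = 0*a_P + 2/3*a_Q + 0*a_R + 1/3*a_S

Substituting a_P = 1 and a_S = 0, rearrange to (I - Q) a = r where r[i] = P(i -> P):
  [14/15, -2/5] . (a_Q, a_R) = 4/15
  [-2/3, 1] . (a_Q, a_R) = 0

Solving yields:
  a_Q = 2/5
  a_R = 4/15

Starting state is Q, so the absorption probability is a_Q = 2/5.

Answer: 2/5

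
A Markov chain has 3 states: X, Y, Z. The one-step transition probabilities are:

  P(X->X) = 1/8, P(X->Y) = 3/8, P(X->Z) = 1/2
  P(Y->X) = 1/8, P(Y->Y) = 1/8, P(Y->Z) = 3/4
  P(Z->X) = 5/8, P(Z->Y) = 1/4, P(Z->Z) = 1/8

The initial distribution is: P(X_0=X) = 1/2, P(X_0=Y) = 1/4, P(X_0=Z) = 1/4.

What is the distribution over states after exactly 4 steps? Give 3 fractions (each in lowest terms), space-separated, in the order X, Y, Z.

Propagating the distribution step by step (d_{t+1} = d_t * P):
d_0 = (X=1/2, Y=1/4, Z=1/4)
  d_1[X] = 1/2*1/8 + 1/4*1/8 + 1/4*5/8 = 1/4
  d_1[Y] = 1/2*3/8 + 1/4*1/8 + 1/4*1/4 = 9/32
  d_1[Z] = 1/2*1/2 + 1/4*3/4 + 1/4*1/8 = 15/32
d_1 = (X=1/4, Y=9/32, Z=15/32)
  d_2[X] = 1/4*1/8 + 9/32*1/8 + 15/32*5/8 = 23/64
  d_2[Y] = 1/4*3/8 + 9/32*1/8 + 15/32*1/4 = 63/256
  d_2[Z] = 1/4*1/2 + 9/32*3/4 + 15/32*1/8 = 101/256
d_2 = (X=23/64, Y=63/256, Z=101/256)
  d_3[X] = 23/64*1/8 + 63/256*1/8 + 101/256*5/8 = 165/512
  d_3[Y] = 23/64*3/8 + 63/256*1/8 + 101/256*1/4 = 541/2048
  d_3[Z] = 23/64*1/2 + 63/256*3/4 + 101/256*1/8 = 847/2048
d_3 = (X=165/512, Y=541/2048, Z=847/2048)
  d_4[X] = 165/512*1/8 + 541/2048*1/8 + 847/2048*5/8 = 1359/4096
  d_4[Y] = 165/512*3/8 + 541/2048*1/8 + 847/2048*1/4 = 4215/16384
  d_4[Z] = 165/512*1/2 + 541/2048*3/4 + 847/2048*1/8 = 6733/16384
d_4 = (X=1359/4096, Y=4215/16384, Z=6733/16384)

Answer: 1359/4096 4215/16384 6733/16384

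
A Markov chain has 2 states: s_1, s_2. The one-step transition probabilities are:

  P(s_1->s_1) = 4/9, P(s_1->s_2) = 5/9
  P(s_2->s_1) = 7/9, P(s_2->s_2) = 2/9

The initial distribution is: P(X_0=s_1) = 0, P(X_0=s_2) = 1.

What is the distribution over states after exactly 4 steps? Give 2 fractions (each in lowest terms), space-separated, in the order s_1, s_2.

Propagating the distribution step by step (d_{t+1} = d_t * P):
d_0 = (s_1=0, s_2=1)
  d_1[s_1] = 0*4/9 + 1*7/9 = 7/9
  d_1[s_2] = 0*5/9 + 1*2/9 = 2/9
d_1 = (s_1=7/9, s_2=2/9)
  d_2[s_1] = 7/9*4/9 + 2/9*7/9 = 14/27
  d_2[s_2] = 7/9*5/9 + 2/9*2/9 = 13/27
d_2 = (s_1=14/27, s_2=13/27)
  d_3[s_1] = 14/27*4/9 + 13/27*7/9 = 49/81
  d_3[s_2] = 14/27*5/9 + 13/27*2/9 = 32/81
d_3 = (s_1=49/81, s_2=32/81)
  d_4[s_1] = 49/81*4/9 + 32/81*7/9 = 140/243
  d_4[s_2] = 49/81*5/9 + 32/81*2/9 = 103/243
d_4 = (s_1=140/243, s_2=103/243)

Answer: 140/243 103/243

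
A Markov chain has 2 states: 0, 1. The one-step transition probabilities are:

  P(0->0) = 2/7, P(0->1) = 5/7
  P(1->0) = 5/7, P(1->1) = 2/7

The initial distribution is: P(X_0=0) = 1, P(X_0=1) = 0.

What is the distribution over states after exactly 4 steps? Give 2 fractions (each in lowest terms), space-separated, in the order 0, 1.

Answer: 1241/2401 1160/2401

Derivation:
Propagating the distribution step by step (d_{t+1} = d_t * P):
d_0 = (0=1, 1=0)
  d_1[0] = 1*2/7 + 0*5/7 = 2/7
  d_1[1] = 1*5/7 + 0*2/7 = 5/7
d_1 = (0=2/7, 1=5/7)
  d_2[0] = 2/7*2/7 + 5/7*5/7 = 29/49
  d_2[1] = 2/7*5/7 + 5/7*2/7 = 20/49
d_2 = (0=29/49, 1=20/49)
  d_3[0] = 29/49*2/7 + 20/49*5/7 = 158/343
  d_3[1] = 29/49*5/7 + 20/49*2/7 = 185/343
d_3 = (0=158/343, 1=185/343)
  d_4[0] = 158/343*2/7 + 185/343*5/7 = 1241/2401
  d_4[1] = 158/343*5/7 + 185/343*2/7 = 1160/2401
d_4 = (0=1241/2401, 1=1160/2401)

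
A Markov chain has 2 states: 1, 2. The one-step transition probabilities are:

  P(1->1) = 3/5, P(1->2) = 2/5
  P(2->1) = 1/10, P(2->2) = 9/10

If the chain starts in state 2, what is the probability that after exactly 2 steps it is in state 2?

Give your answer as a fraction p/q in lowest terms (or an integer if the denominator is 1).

Computing P^2 by repeated multiplication:
P^1 =
  1: [3/5, 2/5]
  2: [1/10, 9/10]
P^2 =
  1: [2/5, 3/5]
  2: [3/20, 17/20]

(P^2)[2 -> 2] = 17/20

Answer: 17/20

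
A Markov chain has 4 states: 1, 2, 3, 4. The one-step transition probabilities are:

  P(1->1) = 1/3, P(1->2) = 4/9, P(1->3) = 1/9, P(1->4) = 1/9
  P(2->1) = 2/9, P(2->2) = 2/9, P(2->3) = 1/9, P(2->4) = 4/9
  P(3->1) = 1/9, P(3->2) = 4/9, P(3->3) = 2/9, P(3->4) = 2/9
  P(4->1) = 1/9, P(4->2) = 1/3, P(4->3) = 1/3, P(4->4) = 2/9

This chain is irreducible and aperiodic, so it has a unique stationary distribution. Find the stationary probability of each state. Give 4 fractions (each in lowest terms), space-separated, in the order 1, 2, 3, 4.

The stationary distribution satisfies pi = pi * P, i.e.:
  pi_1 = 1/3*pi_1 + 2/9*pi_2 + 1/9*pi_3 + 1/9*pi_4
  pi_2 = 4/9*pi_1 + 2/9*pi_2 + 4/9*pi_3 + 1/3*pi_4
  pi_3 = 1/9*pi_1 + 1/9*pi_2 + 2/9*pi_3 + 1/3*pi_4
  pi_4 = 1/9*pi_1 + 4/9*pi_2 + 2/9*pi_3 + 2/9*pi_4
with normalization: pi_1 + pi_2 + pi_3 + pi_4 = 1.

Using the first 3 balance equations plus normalization, the linear system A*pi = b is:
  [-2/3, 2/9, 1/9, 1/9] . pi = 0
  [4/9, -7/9, 4/9, 1/3] . pi = 0
  [1/9, 1/9, -7/9, 1/3] . pi = 0
  [1, 1, 1, 1] . pi = 1

Solving yields:
  pi_1 = 135/706
  pi_2 = 239/706
  pi_3 = 137/706
  pi_4 = 195/706

Verification (pi * P):
  135/706*1/3 + 239/706*2/9 + 137/706*1/9 + 195/706*1/9 = 135/706 = pi_1  (ok)
  135/706*4/9 + 239/706*2/9 + 137/706*4/9 + 195/706*1/3 = 239/706 = pi_2  (ok)
  135/706*1/9 + 239/706*1/9 + 137/706*2/9 + 195/706*1/3 = 137/706 = pi_3  (ok)
  135/706*1/9 + 239/706*4/9 + 137/706*2/9 + 195/706*2/9 = 195/706 = pi_4  (ok)

Answer: 135/706 239/706 137/706 195/706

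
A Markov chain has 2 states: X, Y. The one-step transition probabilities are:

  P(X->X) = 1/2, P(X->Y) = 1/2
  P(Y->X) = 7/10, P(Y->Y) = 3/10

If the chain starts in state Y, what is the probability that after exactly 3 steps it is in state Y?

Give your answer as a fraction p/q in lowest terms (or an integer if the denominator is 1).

Answer: 103/250

Derivation:
Computing P^3 by repeated multiplication:
P^1 =
  X: [1/2, 1/2]
  Y: [7/10, 3/10]
P^2 =
  X: [3/5, 2/5]
  Y: [14/25, 11/25]
P^3 =
  X: [29/50, 21/50]
  Y: [147/250, 103/250]

(P^3)[Y -> Y] = 103/250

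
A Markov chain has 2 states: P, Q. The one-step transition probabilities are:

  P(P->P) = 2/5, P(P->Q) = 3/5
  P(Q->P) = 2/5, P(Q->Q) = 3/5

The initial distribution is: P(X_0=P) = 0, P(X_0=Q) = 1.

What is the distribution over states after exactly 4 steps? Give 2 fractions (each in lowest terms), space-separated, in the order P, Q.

Propagating the distribution step by step (d_{t+1} = d_t * P):
d_0 = (P=0, Q=1)
  d_1[P] = 0*2/5 + 1*2/5 = 2/5
  d_1[Q] = 0*3/5 + 1*3/5 = 3/5
d_1 = (P=2/5, Q=3/5)
  d_2[P] = 2/5*2/5 + 3/5*2/5 = 2/5
  d_2[Q] = 2/5*3/5 + 3/5*3/5 = 3/5
d_2 = (P=2/5, Q=3/5)
  d_3[P] = 2/5*2/5 + 3/5*2/5 = 2/5
  d_3[Q] = 2/5*3/5 + 3/5*3/5 = 3/5
d_3 = (P=2/5, Q=3/5)
  d_4[P] = 2/5*2/5 + 3/5*2/5 = 2/5
  d_4[Q] = 2/5*3/5 + 3/5*3/5 = 3/5
d_4 = (P=2/5, Q=3/5)

Answer: 2/5 3/5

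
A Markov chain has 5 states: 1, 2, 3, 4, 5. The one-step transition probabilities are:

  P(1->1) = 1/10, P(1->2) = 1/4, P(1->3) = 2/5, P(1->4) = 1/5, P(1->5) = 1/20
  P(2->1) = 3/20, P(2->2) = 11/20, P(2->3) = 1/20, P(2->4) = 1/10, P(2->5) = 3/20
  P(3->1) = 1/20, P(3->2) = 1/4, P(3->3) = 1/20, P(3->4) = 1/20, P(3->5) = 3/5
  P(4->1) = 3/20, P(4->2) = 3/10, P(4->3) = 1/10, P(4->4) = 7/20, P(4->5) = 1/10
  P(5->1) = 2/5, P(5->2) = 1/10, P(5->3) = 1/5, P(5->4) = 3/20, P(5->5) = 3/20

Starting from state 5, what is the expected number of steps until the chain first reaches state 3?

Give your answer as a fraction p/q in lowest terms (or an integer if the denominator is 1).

Let h_i = expected steps to first reach 3 from state i.
Boundary: h_3 = 0.
First-step equations for the other states:
  h_1 = 1 + 1/10*h_1 + 1/4*h_2 + 2/5*h_3 + 1/5*h_4 + 1/20*h_5
  h_2 = 1 + 3/20*h_1 + 11/20*h_2 + 1/20*h_3 + 1/10*h_4 + 3/20*h_5
  h_4 = 1 + 3/20*h_1 + 3/10*h_2 + 1/10*h_3 + 7/20*h_4 + 1/10*h_5
  h_5 = 1 + 2/5*h_1 + 1/10*h_2 + 1/5*h_3 + 3/20*h_4 + 3/20*h_5

Substituting h_3 = 0 and rearranging gives the linear system (I - Q) h = 1:
  [9/10, -1/4, -1/5, -1/20] . (h_1, h_2, h_4, h_5) = 1
  [-3/20, 9/20, -1/10, -3/20] . (h_1, h_2, h_4, h_5) = 1
  [-3/20, -3/10, 13/20, -1/10] . (h_1, h_2, h_4, h_5) = 1
  [-2/5, -1/10, -3/20, 17/20] . (h_1, h_2, h_4, h_5) = 1

Solving yields:
  h_1 = 17728/3559
  h_2 = 25924/3559
  h_4 = 24596/3559
  h_5 = 19920/3559

Starting state is 5, so the expected hitting time is h_5 = 19920/3559.

Answer: 19920/3559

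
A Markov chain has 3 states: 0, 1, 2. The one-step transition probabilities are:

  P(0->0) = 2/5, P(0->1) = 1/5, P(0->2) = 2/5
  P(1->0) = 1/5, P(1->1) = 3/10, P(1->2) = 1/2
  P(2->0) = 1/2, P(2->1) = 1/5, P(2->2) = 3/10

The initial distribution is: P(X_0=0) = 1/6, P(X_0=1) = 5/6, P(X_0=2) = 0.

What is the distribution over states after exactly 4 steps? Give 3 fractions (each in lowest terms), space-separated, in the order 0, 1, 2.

Answer: 4727/12000 13337/60000 1919/5000

Derivation:
Propagating the distribution step by step (d_{t+1} = d_t * P):
d_0 = (0=1/6, 1=5/6, 2=0)
  d_1[0] = 1/6*2/5 + 5/6*1/5 + 0*1/2 = 7/30
  d_1[1] = 1/6*1/5 + 5/6*3/10 + 0*1/5 = 17/60
  d_1[2] = 1/6*2/5 + 5/6*1/2 + 0*3/10 = 29/60
d_1 = (0=7/30, 1=17/60, 2=29/60)
  d_2[0] = 7/30*2/5 + 17/60*1/5 + 29/60*1/2 = 47/120
  d_2[1] = 7/30*1/5 + 17/60*3/10 + 29/60*1/5 = 137/600
  d_2[2] = 7/30*2/5 + 17/60*1/2 + 29/60*3/10 = 19/50
d_2 = (0=47/120, 1=137/600, 2=19/50)
  d_3[0] = 47/120*2/5 + 137/600*1/5 + 19/50*1/2 = 1177/3000
  d_3[1] = 47/120*1/5 + 137/600*3/10 + 19/50*1/5 = 1337/6000
  d_3[2] = 47/120*2/5 + 137/600*1/2 + 19/50*3/10 = 2309/6000
d_3 = (0=1177/3000, 1=1337/6000, 2=2309/6000)
  d_4[0] = 1177/3000*2/5 + 1337/6000*1/5 + 2309/6000*1/2 = 4727/12000
  d_4[1] = 1177/3000*1/5 + 1337/6000*3/10 + 2309/6000*1/5 = 13337/60000
  d_4[2] = 1177/3000*2/5 + 1337/6000*1/2 + 2309/6000*3/10 = 1919/5000
d_4 = (0=4727/12000, 1=13337/60000, 2=1919/5000)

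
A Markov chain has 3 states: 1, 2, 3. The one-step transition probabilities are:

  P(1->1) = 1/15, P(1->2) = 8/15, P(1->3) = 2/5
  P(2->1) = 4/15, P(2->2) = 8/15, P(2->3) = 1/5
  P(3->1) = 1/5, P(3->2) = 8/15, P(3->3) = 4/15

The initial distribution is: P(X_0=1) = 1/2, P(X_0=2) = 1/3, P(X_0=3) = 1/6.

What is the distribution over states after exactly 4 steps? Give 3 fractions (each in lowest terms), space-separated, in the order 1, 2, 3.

Answer: 6317/30375 8/15 7858/30375

Derivation:
Propagating the distribution step by step (d_{t+1} = d_t * P):
d_0 = (1=1/2, 2=1/3, 3=1/6)
  d_1[1] = 1/2*1/15 + 1/3*4/15 + 1/6*1/5 = 7/45
  d_1[2] = 1/2*8/15 + 1/3*8/15 + 1/6*8/15 = 8/15
  d_1[3] = 1/2*2/5 + 1/3*1/5 + 1/6*4/15 = 14/45
d_1 = (1=7/45, 2=8/15, 3=14/45)
  d_2[1] = 7/45*1/15 + 8/15*4/15 + 14/45*1/5 = 29/135
  d_2[2] = 7/45*8/15 + 8/15*8/15 + 14/45*8/15 = 8/15
  d_2[3] = 7/45*2/5 + 8/15*1/5 + 14/45*4/15 = 34/135
d_2 = (1=29/135, 2=8/15, 3=34/135)
  d_3[1] = 29/135*1/15 + 8/15*4/15 + 34/135*1/5 = 419/2025
  d_3[2] = 29/135*8/15 + 8/15*8/15 + 34/135*8/15 = 8/15
  d_3[3] = 29/135*2/5 + 8/15*1/5 + 34/135*4/15 = 526/2025
d_3 = (1=419/2025, 2=8/15, 3=526/2025)
  d_4[1] = 419/2025*1/15 + 8/15*4/15 + 526/2025*1/5 = 6317/30375
  d_4[2] = 419/2025*8/15 + 8/15*8/15 + 526/2025*8/15 = 8/15
  d_4[3] = 419/2025*2/5 + 8/15*1/5 + 526/2025*4/15 = 7858/30375
d_4 = (1=6317/30375, 2=8/15, 3=7858/30375)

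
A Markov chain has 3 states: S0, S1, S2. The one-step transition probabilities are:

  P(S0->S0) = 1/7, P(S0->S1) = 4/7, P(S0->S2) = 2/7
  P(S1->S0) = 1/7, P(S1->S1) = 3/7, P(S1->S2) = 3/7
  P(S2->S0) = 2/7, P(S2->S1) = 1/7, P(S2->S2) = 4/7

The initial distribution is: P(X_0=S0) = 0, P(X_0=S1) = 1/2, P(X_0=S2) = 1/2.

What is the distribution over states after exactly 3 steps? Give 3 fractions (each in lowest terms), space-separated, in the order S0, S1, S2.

Answer: 72/343 223/686 319/686

Derivation:
Propagating the distribution step by step (d_{t+1} = d_t * P):
d_0 = (S0=0, S1=1/2, S2=1/2)
  d_1[S0] = 0*1/7 + 1/2*1/7 + 1/2*2/7 = 3/14
  d_1[S1] = 0*4/7 + 1/2*3/7 + 1/2*1/7 = 2/7
  d_1[S2] = 0*2/7 + 1/2*3/7 + 1/2*4/7 = 1/2
d_1 = (S0=3/14, S1=2/7, S2=1/2)
  d_2[S0] = 3/14*1/7 + 2/7*1/7 + 1/2*2/7 = 3/14
  d_2[S1] = 3/14*4/7 + 2/7*3/7 + 1/2*1/7 = 31/98
  d_2[S2] = 3/14*2/7 + 2/7*3/7 + 1/2*4/7 = 23/49
d_2 = (S0=3/14, S1=31/98, S2=23/49)
  d_3[S0] = 3/14*1/7 + 31/98*1/7 + 23/49*2/7 = 72/343
  d_3[S1] = 3/14*4/7 + 31/98*3/7 + 23/49*1/7 = 223/686
  d_3[S2] = 3/14*2/7 + 31/98*3/7 + 23/49*4/7 = 319/686
d_3 = (S0=72/343, S1=223/686, S2=319/686)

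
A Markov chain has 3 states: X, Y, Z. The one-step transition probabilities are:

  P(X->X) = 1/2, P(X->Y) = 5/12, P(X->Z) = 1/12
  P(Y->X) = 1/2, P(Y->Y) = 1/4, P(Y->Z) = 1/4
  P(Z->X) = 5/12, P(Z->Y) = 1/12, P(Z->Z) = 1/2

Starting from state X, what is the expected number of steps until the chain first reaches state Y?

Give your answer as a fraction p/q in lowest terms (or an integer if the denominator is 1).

Answer: 84/31

Derivation:
Let h_i = expected steps to first reach Y from state i.
Boundary: h_Y = 0.
First-step equations for the other states:
  h_X = 1 + 1/2*h_X + 5/12*h_Y + 1/12*h_Z
  h_Z = 1 + 5/12*h_X + 1/12*h_Y + 1/2*h_Z

Substituting h_Y = 0 and rearranging gives the linear system (I - Q) h = 1:
  [1/2, -1/12] . (h_X, h_Z) = 1
  [-5/12, 1/2] . (h_X, h_Z) = 1

Solving yields:
  h_X = 84/31
  h_Z = 132/31

Starting state is X, so the expected hitting time is h_X = 84/31.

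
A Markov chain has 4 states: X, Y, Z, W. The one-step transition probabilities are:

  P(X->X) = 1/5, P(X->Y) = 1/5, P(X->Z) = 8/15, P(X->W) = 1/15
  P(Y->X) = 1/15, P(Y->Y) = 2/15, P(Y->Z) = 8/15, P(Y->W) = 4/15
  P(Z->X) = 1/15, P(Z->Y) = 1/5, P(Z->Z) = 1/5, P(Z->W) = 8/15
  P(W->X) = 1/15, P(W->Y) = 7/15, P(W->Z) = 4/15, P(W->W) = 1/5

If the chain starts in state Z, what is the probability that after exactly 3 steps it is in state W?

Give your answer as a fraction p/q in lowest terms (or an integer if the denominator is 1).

Answer: 8/25

Derivation:
Computing P^3 by repeated multiplication:
P^1 =
  X: [1/5, 1/5, 8/15, 1/15]
  Y: [1/15, 2/15, 8/15, 4/15]
  Z: [1/15, 1/5, 1/5, 8/15]
  W: [1/15, 7/15, 4/15, 1/5]
P^2 =
  X: [7/75, 46/225, 76/225, 82/225]
  Y: [17/225, 59/225, 64/225, 17/45]
  Z: [17/225, 74/225, 73/225, 61/225]
  W: [17/225, 2/9, 88/225, 14/45]
P^3 =
  X: [89/1125, 319/1125, 364/1125, 353/1125]
  Y: [259/3375, 956/3375, 76/225, 68/225]
  Z: [259/3375, 169/675, 397/1125, 8/25]
  W: [259/3375, 181/675, 8/25, 377/1125]

(P^3)[Z -> W] = 8/25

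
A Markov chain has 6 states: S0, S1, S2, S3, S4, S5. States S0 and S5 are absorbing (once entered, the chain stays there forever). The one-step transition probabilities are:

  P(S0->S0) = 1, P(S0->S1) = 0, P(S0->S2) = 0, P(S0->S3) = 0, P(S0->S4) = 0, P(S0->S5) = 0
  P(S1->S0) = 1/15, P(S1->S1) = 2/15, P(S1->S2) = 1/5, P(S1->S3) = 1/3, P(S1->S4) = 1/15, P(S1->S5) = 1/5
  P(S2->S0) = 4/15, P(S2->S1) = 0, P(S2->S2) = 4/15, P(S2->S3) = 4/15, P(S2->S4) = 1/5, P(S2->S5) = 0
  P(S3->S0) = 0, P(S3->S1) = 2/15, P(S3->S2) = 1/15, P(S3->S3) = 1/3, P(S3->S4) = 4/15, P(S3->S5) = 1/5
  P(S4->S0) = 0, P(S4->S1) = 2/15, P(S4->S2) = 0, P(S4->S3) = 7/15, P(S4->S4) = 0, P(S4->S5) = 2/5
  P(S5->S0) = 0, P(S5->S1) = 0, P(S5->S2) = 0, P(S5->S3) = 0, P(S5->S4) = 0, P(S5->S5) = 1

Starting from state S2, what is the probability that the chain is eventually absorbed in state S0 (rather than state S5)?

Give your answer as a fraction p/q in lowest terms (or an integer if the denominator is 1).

Let a_i = P(absorbed in S0 | start in state i).
Boundary conditions: a_S0 = 1, a_S5 = 0.
For each transient state i, a_i = sum_j P(i->j) * a_j:
  a_S1 = 1/15*a_S0 + 2/15*a_S1 + 1/5*a_S2 + 1/3*a_S3 + 1/15*a_S4 + 1/5*a_S5
  a_S2 = 4/15*a_S0 + 0*a_S1 + 4/15*a_S2 + 4/15*a_S3 + 1/5*a_S4 + 0*a_S5
  a_S3 = 0*a_S0 + 2/15*a_S1 + 1/15*a_S2 + 1/3*a_S3 + 4/15*a_S4 + 1/5*a_S5
  a_S4 = 0*a_S0 + 2/15*a_S1 + 0*a_S2 + 7/15*a_S3 + 0*a_S4 + 2/5*a_S5

Substituting a_S0 = 1 and a_S5 = 0, rearrange to (I - Q) a = r where r[i] = P(i -> S0):
  [13/15, -1/5, -1/3, -1/15] . (a_S1, a_S2, a_S3, a_S4) = 1/15
  [0, 11/15, -4/15, -1/5] . (a_S1, a_S2, a_S3, a_S4) = 4/15
  [-2/15, -1/15, 2/3, -4/15] . (a_S1, a_S2, a_S3, a_S4) = 0
  [-2/15, 0, -7/15, 1] . (a_S1, a_S2, a_S3, a_S4) = 0

Solving yields:
  a_S1 = 3053/13145
  a_S2 = 5702/13145
  a_S3 = 1652/13145
  a_S4 = 1178/13145

Starting state is S2, so the absorption probability is a_S2 = 5702/13145.

Answer: 5702/13145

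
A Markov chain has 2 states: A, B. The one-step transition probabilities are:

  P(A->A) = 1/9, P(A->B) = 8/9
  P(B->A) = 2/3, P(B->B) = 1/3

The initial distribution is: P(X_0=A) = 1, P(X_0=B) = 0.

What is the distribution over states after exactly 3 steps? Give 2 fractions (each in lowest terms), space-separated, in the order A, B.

Propagating the distribution step by step (d_{t+1} = d_t * P):
d_0 = (A=1, B=0)
  d_1[A] = 1*1/9 + 0*2/3 = 1/9
  d_1[B] = 1*8/9 + 0*1/3 = 8/9
d_1 = (A=1/9, B=8/9)
  d_2[A] = 1/9*1/9 + 8/9*2/3 = 49/81
  d_2[B] = 1/9*8/9 + 8/9*1/3 = 32/81
d_2 = (A=49/81, B=32/81)
  d_3[A] = 49/81*1/9 + 32/81*2/3 = 241/729
  d_3[B] = 49/81*8/9 + 32/81*1/3 = 488/729
d_3 = (A=241/729, B=488/729)

Answer: 241/729 488/729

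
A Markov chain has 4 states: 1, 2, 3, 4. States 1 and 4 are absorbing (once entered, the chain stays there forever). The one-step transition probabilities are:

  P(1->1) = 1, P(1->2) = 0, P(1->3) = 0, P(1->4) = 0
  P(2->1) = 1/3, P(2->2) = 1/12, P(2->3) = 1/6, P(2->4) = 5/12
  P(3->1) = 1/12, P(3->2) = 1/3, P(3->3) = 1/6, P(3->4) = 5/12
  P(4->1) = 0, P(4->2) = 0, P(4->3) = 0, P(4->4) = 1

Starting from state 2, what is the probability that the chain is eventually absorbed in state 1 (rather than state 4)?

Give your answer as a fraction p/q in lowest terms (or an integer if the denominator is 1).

Let a_i = P(absorbed in 1 | start in state i).
Boundary conditions: a_1 = 1, a_4 = 0.
For each transient state i, a_i = sum_j P(i->j) * a_j:
  a_2 = 1/3*a_1 + 1/12*a_2 + 1/6*a_3 + 5/12*a_4
  a_3 = 1/12*a_1 + 1/3*a_2 + 1/6*a_3 + 5/12*a_4

Substituting a_1 = 1 and a_4 = 0, rearrange to (I - Q) a = r where r[i] = P(i -> 1):
  [11/12, -1/6] . (a_2, a_3) = 1/3
  [-1/3, 5/6] . (a_2, a_3) = 1/12

Solving yields:
  a_2 = 7/17
  a_3 = 9/34

Starting state is 2, so the absorption probability is a_2 = 7/17.

Answer: 7/17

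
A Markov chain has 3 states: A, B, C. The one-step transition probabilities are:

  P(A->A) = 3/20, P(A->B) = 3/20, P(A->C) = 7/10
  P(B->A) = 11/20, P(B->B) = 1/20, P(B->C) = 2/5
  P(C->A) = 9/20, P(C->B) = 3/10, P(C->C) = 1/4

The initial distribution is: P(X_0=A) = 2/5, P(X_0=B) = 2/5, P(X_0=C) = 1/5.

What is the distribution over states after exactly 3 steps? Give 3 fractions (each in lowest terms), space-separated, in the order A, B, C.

Propagating the distribution step by step (d_{t+1} = d_t * P):
d_0 = (A=2/5, B=2/5, C=1/5)
  d_1[A] = 2/5*3/20 + 2/5*11/20 + 1/5*9/20 = 37/100
  d_1[B] = 2/5*3/20 + 2/5*1/20 + 1/5*3/10 = 7/50
  d_1[C] = 2/5*7/10 + 2/5*2/5 + 1/5*1/4 = 49/100
d_1 = (A=37/100, B=7/50, C=49/100)
  d_2[A] = 37/100*3/20 + 7/50*11/20 + 49/100*9/20 = 353/1000
  d_2[B] = 37/100*3/20 + 7/50*1/20 + 49/100*3/10 = 419/2000
  d_2[C] = 37/100*7/10 + 7/50*2/5 + 49/100*1/4 = 7/16
d_2 = (A=353/1000, B=419/2000, C=7/16)
  d_3[A] = 353/1000*3/20 + 419/2000*11/20 + 7/16*9/20 = 7301/20000
  d_3[B] = 353/1000*3/20 + 419/2000*1/20 + 7/16*3/10 = 7787/40000
  d_3[C] = 353/1000*7/10 + 419/2000*2/5 + 7/16*1/4 = 17611/40000
d_3 = (A=7301/20000, B=7787/40000, C=17611/40000)

Answer: 7301/20000 7787/40000 17611/40000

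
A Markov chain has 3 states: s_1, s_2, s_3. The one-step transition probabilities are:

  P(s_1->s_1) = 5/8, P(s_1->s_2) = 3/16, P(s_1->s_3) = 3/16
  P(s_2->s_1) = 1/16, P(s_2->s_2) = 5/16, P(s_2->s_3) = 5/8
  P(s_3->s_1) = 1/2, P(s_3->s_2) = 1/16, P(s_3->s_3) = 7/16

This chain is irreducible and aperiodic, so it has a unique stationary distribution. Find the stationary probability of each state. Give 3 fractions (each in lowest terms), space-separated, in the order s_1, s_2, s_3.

The stationary distribution satisfies pi = pi * P, i.e.:
  pi_s_1 = 5/8*pi_s_1 + 1/16*pi_s_2 + 1/2*pi_s_3
  pi_s_2 = 3/16*pi_s_1 + 5/16*pi_s_2 + 1/16*pi_s_3
  pi_s_3 = 3/16*pi_s_1 + 5/8*pi_s_2 + 7/16*pi_s_3
with normalization: pi_s_1 + pi_s_2 + pi_s_3 = 1.

Using the first 2 balance equations plus normalization, the linear system A*pi = b is:
  [-3/8, 1/16, 1/2] . pi = 0
  [3/16, -11/16, 1/16] . pi = 0
  [1, 1, 1] . pi = 1

Solving yields:
  pi_s_1 = 89/182
  pi_s_2 = 15/91
  pi_s_3 = 9/26

Verification (pi * P):
  89/182*5/8 + 15/91*1/16 + 9/26*1/2 = 89/182 = pi_s_1  (ok)
  89/182*3/16 + 15/91*5/16 + 9/26*1/16 = 15/91 = pi_s_2  (ok)
  89/182*3/16 + 15/91*5/8 + 9/26*7/16 = 9/26 = pi_s_3  (ok)

Answer: 89/182 15/91 9/26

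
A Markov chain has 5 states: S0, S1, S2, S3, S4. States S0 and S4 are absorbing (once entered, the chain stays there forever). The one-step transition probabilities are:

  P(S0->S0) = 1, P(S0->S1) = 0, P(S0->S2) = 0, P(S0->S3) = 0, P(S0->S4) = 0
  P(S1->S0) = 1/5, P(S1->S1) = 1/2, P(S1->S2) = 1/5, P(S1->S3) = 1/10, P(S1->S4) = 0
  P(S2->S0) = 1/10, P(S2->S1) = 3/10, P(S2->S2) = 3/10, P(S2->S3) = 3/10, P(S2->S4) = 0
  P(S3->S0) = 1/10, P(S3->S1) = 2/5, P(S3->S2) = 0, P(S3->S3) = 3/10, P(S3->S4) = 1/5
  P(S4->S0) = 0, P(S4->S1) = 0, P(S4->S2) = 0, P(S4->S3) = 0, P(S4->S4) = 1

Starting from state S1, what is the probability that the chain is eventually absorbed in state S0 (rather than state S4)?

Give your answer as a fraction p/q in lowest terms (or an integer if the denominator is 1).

Let a_i = P(absorbed in S0 | start in state i).
Boundary conditions: a_S0 = 1, a_S4 = 0.
For each transient state i, a_i = sum_j P(i->j) * a_j:
  a_S1 = 1/5*a_S0 + 1/2*a_S1 + 1/5*a_S2 + 1/10*a_S3 + 0*a_S4
  a_S2 = 1/10*a_S0 + 3/10*a_S1 + 3/10*a_S2 + 3/10*a_S3 + 0*a_S4
  a_S3 = 1/10*a_S0 + 2/5*a_S1 + 0*a_S2 + 3/10*a_S3 + 1/5*a_S4

Substituting a_S0 = 1 and a_S4 = 0, rearrange to (I - Q) a = r where r[i] = P(i -> S0):
  [1/2, -1/5, -1/10] . (a_S1, a_S2, a_S3) = 1/5
  [-3/10, 7/10, -3/10] . (a_S1, a_S2, a_S3) = 1/10
  [-2/5, 0, 7/10] . (a_S1, a_S2, a_S3) = 1/10

Solving yields:
  a_S1 = 125/151
  a_S2 = 115/151
  a_S3 = 93/151

Starting state is S1, so the absorption probability is a_S1 = 125/151.

Answer: 125/151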